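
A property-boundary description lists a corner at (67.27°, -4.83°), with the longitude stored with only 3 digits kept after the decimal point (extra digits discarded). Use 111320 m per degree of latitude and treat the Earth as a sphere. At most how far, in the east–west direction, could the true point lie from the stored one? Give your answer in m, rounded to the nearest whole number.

Truncating at 3 decimal places can drop up to a full unit in the last place, so the longitude may be off by as much as 0.001°.
At latitude 67.27° a degree of longitude spans 111320 m × cos 67.27° = 111320 × 0.3864 ≈ 43012.8 m.
So at most 0.001° × 43012.8 ≈ 43.0128 m east–west.

43 m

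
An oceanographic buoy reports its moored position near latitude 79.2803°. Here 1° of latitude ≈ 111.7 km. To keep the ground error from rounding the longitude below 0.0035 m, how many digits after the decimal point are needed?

7

At 79.2803° one degree of longitude covers 111700 × cos 79.2803° ≈ 111700 × 0.1860 ≈ 20776.7 m.
N decimal places → at most half a unit in the last place, 0.5 × 10⁻ᴺ° = 20776.7/2 × 10⁻ᴺ m.
Setting 10388.3 × 10⁻ᴺ ≤ 0.0035 gives 10ᴺ ≥ 2.968e+06, i.e. N ≥ 6.47.
N = 6 would give 0.0104 m (too coarse); N = 7 gives 0.00104 m ≤ 0.0035 m.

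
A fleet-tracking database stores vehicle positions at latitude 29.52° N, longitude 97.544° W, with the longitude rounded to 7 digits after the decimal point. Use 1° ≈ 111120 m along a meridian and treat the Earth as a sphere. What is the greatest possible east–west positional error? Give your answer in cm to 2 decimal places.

0.48 cm

Rounding to 7 decimal places leaves the longitude within ±5e-08° of the true value.
Parallels shrink by cos φ, so at 29.52° a degree of longitude is 111120 × 0.8702 ≈ 96694.8 m.
Maximum E–W displacement: 5e-08 × 96694.8 = 0.00483474 m.
That is 0.00483474 m = 0.48347 cm.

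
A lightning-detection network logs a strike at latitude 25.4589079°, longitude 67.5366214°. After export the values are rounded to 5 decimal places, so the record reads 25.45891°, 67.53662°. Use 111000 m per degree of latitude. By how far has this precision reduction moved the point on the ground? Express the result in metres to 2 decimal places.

The latitude changed by -0.0000021° and the longitude by +0.0000014°.
North–south shift: -0.0000021 × 111000 = -0.2331 m.
East–west at this latitude: 0.0000014° × 111000 × cos 25.4589° ≈ 0.0000014 × 100221 = 0.14031 m.
Combined displacement = (0.2331² + 0.14031²)^½ ≈ 0.272071 m.

0.27 metres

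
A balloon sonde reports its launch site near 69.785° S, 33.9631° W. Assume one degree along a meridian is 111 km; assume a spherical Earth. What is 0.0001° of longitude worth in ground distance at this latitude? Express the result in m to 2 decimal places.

One degree of longitude here spans 111000 × cos 69.785° = 111000 × 0.3455 ≈ 38355.4 m; 0.0001° of that is 3.83554 m.

3.84 m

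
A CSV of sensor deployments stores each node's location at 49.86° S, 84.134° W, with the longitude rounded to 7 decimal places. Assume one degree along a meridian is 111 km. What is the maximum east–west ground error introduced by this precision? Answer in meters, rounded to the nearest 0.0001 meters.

0.0036 meters

Rounding to 7 decimal places leaves the longitude within ±5e-08° of the true value.
At latitude 49.86° a degree of longitude spans 111000 m × cos 49.86° = 111000 × 0.6447 ≈ 71557 m.
East–west error: 5e-08° × 71557 m/° ≈ 0.00357785 m.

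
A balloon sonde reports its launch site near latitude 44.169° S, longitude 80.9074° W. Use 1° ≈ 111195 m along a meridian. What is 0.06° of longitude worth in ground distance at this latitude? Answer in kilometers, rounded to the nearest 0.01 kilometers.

4.79 kilometers

One degree of longitude here spans 111195 × cos 44.169° = 111195 × 0.7173 ≈ 79758.8 m; 0.06° of that is 4785.53 m.
That is 4785.53 m = 4.7855 km.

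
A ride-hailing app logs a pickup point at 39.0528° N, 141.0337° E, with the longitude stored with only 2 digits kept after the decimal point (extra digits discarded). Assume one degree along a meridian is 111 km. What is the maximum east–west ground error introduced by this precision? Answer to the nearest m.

Truncating at 2 decimal places can drop up to a full unit in the last place, so the longitude may be off by as much as 0.01°.
One degree of longitude at 39.0528° is 111000 × cos 39.0528° ≈ 111000 × 0.7766 = 86198.8 m.
So at most 0.01° × 86198.8 ≈ 861.988 m east–west.

862 m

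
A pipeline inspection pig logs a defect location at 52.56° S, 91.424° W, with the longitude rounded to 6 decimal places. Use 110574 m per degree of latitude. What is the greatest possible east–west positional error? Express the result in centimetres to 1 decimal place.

Rounding to 6 decimal places leaves the longitude within ±5e-07° of the true value.
At latitude 52.56° a degree of longitude spans 110574 m × cos 52.56° = 110574 × 0.6079 ≈ 67221.3 m.
East–west error: 5e-07° × 67221.3 m/° ≈ 0.0336106 m.
That is 0.0336106 m = 3.3611 cm.

3.4 centimetres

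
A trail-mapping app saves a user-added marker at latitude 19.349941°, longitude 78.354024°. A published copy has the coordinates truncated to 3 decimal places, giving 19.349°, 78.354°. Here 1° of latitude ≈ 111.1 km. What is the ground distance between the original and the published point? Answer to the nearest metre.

105 metres

The latitude changed by +0.000941° and the longitude by +0.000024°.
North–south shift: 0.000941 × 111100 = 104.545 m.
East–west at this latitude: 0.000024° × 111100 × cos 19.349° ≈ 0.000024 × 104825 = 2.5158 m.
Combined displacement = (104.545² + 2.5158²)^½ ≈ 104.575 m.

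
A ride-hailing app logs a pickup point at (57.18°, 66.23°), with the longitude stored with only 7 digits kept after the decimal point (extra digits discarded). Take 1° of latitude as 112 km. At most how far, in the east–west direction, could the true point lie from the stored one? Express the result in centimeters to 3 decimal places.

0.607 centimeters

Truncating at 7 decimal places can drop up to a full unit in the last place, so the longitude may be off by as much as 1e-07°.
Parallels shrink by cos φ, so at 57.18° a degree of longitude is 112000 × 0.5420 ≈ 60704.2 m.
Maximum E–W displacement: 1e-07 × 60704.2 = 0.00607042 m.
That is 0.00607042 m = 0.60704 cm.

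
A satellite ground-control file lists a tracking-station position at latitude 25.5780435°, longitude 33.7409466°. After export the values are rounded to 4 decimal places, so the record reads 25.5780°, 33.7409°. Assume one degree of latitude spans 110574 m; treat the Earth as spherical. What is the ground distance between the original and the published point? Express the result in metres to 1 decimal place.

The latitude changed by +0.0000435° and the longitude by +0.0000466°.
N–S: 0.0000435° × 110574 m/° = 4.80997 m.
E–W at 25.578°: 0.0000466° × 110574 × cos 25.578° = 0.0000466 × 110574 × 0.9020 ≈ 4.64777 m.
Hypotenuse of the two orthogonal shifts: √(4.80997² + 4.64777²) = 6.68862 m.

6.7 metres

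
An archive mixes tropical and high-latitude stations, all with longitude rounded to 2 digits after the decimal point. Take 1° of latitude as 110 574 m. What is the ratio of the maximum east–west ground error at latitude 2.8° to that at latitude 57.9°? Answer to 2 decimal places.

Rounding to 2 decimal places leaves the longitude within ±0.005° of the true value.
At 2.8°: 0.005° × 110574 × cos 2.8° = 0.005 × 110574 × 0.9988 ≈ 552.21 m.
At 57.9°: 0.005° × 110574 × cos 57.9° = 0.005 × 110574 × 0.5314 ≈ 293.79 m.
Ratio: 552.21 / 293.79 = cos 2.8° / cos 57.9° ≈ 1.8796.

1.88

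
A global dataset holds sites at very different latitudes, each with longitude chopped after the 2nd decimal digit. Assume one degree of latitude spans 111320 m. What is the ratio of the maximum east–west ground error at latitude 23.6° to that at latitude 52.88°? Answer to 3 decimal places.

1.518

Truncating at 2 decimal places can drop up to a full unit in the last place, so the longitude may be off by as much as 0.01°.
At 23.6°: 0.01° × 111320 × cos 23.6° = 0.01 × 111320 × 0.9164 ≈ 1020.1 m.
At 52.88°: 0.01° × 111320 × cos 52.88° = 0.01 × 111320 × 0.6035 ≈ 671.8 m.
The ratio reduces to cos 23.6° / cos 52.88° = 0.9164/0.6035 ≈ 1.5184.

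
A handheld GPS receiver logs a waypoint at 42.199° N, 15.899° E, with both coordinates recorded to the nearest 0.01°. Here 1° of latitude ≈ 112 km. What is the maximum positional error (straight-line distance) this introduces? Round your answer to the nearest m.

Rounding to 2 decimal places leaves each coordinate within ±0.005° of the true value.
N–S: 0.005° × 112000 m/° = 560 m.
Longitude error → 0.005 × 112000 × cos 42.199° = 0.005 × 112000 × 0.7408 ≈ 414.857 m.
The two errors are perpendicular, so the maximum displacement is √(560² + 414.857²) ≈ 696.926 m.

697 m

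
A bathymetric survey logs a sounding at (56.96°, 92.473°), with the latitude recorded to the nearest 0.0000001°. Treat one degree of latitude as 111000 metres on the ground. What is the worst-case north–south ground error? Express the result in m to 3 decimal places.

0.006 m

Rounding to 7 decimal places leaves the latitude within ±5e-08° of the true value.
Along the meridian that is 5e-08° × 111000 m/° = 0.00555 m.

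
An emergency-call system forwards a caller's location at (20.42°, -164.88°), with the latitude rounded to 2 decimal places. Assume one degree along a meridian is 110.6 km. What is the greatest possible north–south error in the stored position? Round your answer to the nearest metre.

Rounding to 2 decimal places leaves the latitude within ±0.005° of the true value.
So the N–S error is at most 0.005 × 110600 = 553 m.

553 metres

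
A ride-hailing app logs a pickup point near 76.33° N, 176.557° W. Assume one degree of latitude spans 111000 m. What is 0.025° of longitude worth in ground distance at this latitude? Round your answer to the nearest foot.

0.025° of longitude at 76.33° is 0.025 × 111000 × cos 76.33° ≈ 0.025 × 26232.6 = 655.814 m.
In feet: 655.814 m ÷ 0.3048 ≈ 2151.6 ft.

2152 feet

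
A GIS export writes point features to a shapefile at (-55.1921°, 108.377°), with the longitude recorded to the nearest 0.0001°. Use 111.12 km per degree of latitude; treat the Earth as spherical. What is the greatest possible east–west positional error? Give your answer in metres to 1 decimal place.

3.2 metres

Rounding to 4 decimal places leaves the longitude within ±5e-05° of the true value.
Parallels shrink by cos φ, so at 55.1921° a degree of longitude is 111120 × 0.5708 ≈ 63430.3 m.
Maximum E–W displacement: 5e-05 × 63430.3 = 3.17151 m.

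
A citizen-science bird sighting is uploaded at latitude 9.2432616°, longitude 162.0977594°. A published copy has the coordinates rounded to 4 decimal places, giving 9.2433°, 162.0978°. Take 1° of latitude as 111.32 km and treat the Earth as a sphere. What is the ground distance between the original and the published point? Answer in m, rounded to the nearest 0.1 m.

Δlat = 9.2432616 − 9.2433 = -0.0000384°; Δlon = 162.0977594 − 162.0978 = -0.0000406°.
N–S: -0.0000384° × 111320 m/° = -4.27469 m.
E–W at 9.2433°: -0.0000406° × 111320 × cos 9.2433° = -0.0000406 × 111320 × 0.9870 ≈ -4.46091 m.
Combined displacement = (4.27469² + 4.46091²)^½ ≈ 6.1784 m.

6.2 m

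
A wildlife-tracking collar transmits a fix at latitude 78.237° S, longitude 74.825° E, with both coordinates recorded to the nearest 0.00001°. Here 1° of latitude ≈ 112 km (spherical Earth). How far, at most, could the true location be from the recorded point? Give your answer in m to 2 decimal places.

0.57 m

Rounding to 5 decimal places leaves each coordinate within ±5e-06° of the true value.
Latitude error → 5e-06 × 112000 = 0.56 m along the meridian.
Longitude error → 5e-06 × 112000 × cos 78.237° = 5e-06 × 112000 × 0.2039 ≈ 0.114164 m.
Worst case both components are at the extreme and orthogonal: √(0.56² + 0.114164²) ≈ 0.571518 m.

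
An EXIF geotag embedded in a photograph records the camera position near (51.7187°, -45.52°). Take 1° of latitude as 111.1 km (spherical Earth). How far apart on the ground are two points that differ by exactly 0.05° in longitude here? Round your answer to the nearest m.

One degree of longitude here spans 111100 × cos 51.7187° = 111100 × 0.6195 ≈ 68829 m; 0.05° of that is 3441.45 m.

3441 m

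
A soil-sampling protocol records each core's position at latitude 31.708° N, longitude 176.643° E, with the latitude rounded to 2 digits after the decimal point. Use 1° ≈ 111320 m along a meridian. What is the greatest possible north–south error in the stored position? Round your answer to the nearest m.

557 m

Rounding to 2 decimal places leaves the latitude within ±0.005° of the true value.
North–south distance: 0.005° × 111320 m/° = 556.6 m.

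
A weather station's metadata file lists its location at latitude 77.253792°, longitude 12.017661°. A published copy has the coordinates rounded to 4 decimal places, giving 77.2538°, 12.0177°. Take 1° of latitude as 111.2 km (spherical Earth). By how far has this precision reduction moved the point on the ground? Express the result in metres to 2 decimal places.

1.31 metres

Δlat = 77.253792 − 77.2538 = -0.000008°; Δlon = 12.017661 − 12.0177 = -0.000039°.
North–south shift: -0.000008 × 111200 = -0.8896 m.
East–west at this latitude: -0.000039° × 111200 × cos 77.2538° ≈ -0.000039 × 24534.4 = -0.95684 m.
Hypotenuse of the two orthogonal shifts: √(0.8896² + 0.95684²) = 1.3065 m.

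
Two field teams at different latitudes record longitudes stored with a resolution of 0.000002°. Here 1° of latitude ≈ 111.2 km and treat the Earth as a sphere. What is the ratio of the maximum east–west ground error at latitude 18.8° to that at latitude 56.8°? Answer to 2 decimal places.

With a 0.000002° grid the true value lies within half a step, ±0.000002°/2 = ±1e-06°, of the stored one.
At 18.8°: 1e-06° × 111200 × cos 18.8° = 1e-06 × 111200 × 0.9466 ≈ 0.10527 m.
At 56.8°: 1e-06° × 111200 × cos 56.8° = 1e-06 × 111200 × 0.5476 ≈ 0.060889 m.
The ratio reduces to cos 18.8° / cos 56.8° = 0.9466/0.5476 ≈ 1.7288.

1.73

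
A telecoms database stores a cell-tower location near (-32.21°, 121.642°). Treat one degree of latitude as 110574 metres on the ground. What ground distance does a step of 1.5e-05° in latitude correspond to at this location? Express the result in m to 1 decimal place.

1.7 m

Along a meridian 1.5e-05° is 1.5e-05 × 110574 = 1.65861 m.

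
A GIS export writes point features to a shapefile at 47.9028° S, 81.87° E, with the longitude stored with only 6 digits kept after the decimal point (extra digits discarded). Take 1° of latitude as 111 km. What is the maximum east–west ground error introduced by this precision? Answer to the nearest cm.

Truncating at 6 decimal places can drop up to a full unit in the last place, so the longitude may be off by as much as 1e-06°.
One degree of longitude at 47.9028° is 111000 × cos 47.9028° ≈ 111000 × 0.6704 = 74413.3 m.
Maximum E–W displacement: 1e-06 × 74413.3 = 0.0744133 m.
That is 0.0744133 m = 7.4413 cm.

7 cm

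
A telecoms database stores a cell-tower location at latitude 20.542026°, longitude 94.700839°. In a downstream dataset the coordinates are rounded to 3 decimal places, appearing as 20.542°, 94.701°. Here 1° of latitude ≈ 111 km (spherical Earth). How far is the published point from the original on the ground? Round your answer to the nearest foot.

Δlat = 20.542026 − 20.542 = +0.000026°; Δlon = 94.700839 − 94.701 = -0.000161°.
N–S: 0.000026° × 111000 m/° = 2.886 m.
East–west at this latitude: -0.000161° × 111000 × cos 20.542° ≈ -0.000161 × 103942 = -16.7347 m.
Hypotenuse of the two orthogonal shifts: √(2.886² + 16.7347²) = 16.9817 m.
In feet: 16.9817 m ÷ 0.3048 ≈ 55.714 ft.

56 feet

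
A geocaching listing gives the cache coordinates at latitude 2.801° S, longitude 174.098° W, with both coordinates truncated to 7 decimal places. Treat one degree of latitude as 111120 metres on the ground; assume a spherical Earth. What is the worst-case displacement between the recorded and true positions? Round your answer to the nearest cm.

2 cm

Truncating at 7 decimal places can drop up to a full unit in the last place, so each coordinate may be off by as much as 1e-07°.
N–S: 1e-07° × 111120 m/° = 0.011112 m.
East–west component at 2.801°: 1e-07° × 111120 × cos 2.801° ≈ 1e-07 × 110987 ≈ 0.0110987 m.
The two errors are perpendicular, so the maximum displacement is √(0.011112² + 0.0110987²) ≈ 0.0157054 m.
That is 0.0157054 m = 1.5705 cm.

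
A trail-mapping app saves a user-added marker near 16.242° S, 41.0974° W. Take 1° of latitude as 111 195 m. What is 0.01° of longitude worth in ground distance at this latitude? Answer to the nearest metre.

One degree of longitude here spans 111195 × cos 16.242° = 111195 × 0.9601 ≈ 106757 m; 0.01° of that is 1067.57 m.

1068 metres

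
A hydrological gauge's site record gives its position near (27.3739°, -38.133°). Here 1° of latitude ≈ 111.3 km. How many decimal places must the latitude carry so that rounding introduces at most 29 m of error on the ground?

One degree of latitude covers 111300 m.
N decimal places → at most half a unit in the last place, 0.5 × 10⁻ᴺ° = 111300/2 × 10⁻ᴺ m.
Need 0.5 × 111300 × 10⁻ᴺ ≤ 29 → 10⁻ᴺ ≤ 5.211e-04, so N ≥ 3.28.
So 4 decimal places suffice (5.57 m); 3 would allow up to 55.6 m.

4 decimal places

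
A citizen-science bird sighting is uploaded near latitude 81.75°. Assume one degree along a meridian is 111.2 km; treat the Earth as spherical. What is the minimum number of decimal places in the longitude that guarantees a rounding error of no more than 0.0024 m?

At 81.75° one degree of longitude covers 111200 × cos 81.75° ≈ 111200 × 0.1435 ≈ 15956.4 m.
N decimal places → at most half a unit in the last place, 0.5 × 10⁻ᴺ° = 15956.4/2 × 10⁻ᴺ m.
Need 0.5 × 15956.4 × 10⁻ᴺ ≤ 0.0024 → 10⁻ᴺ ≤ 3.008e-07, so N ≥ 6.52.
So 7 decimal places suffice (0.000798 m); 6 would allow up to 0.00798 m.

7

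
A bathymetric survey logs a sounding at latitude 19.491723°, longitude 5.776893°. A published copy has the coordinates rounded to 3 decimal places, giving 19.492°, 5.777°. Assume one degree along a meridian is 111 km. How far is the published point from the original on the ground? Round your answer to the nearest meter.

The latitude changed by -0.000277° and the longitude by -0.000107°.
North–south shift: -0.000277 × 111000 = -30.747 m.
East–west at this latitude: -0.000107° × 111000 × cos 19.492° ≈ -0.000107 × 104638 = -11.1963 m.
Combined displacement = (30.747² + 11.1963²)^½ ≈ 32.7221 m.

33 meters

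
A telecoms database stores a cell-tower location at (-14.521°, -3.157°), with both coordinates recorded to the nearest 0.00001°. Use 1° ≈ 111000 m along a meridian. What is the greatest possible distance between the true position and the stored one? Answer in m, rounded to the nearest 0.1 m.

0.8 m

Rounding to 5 decimal places leaves each coordinate within ±5e-06° of the true value.
N–S: 5e-06° × 111000 m/° = 0.555 m.
E–W at 14.521°: 5e-06° × 111000 × cos 14.521° = 5e-06 × 111000 × 0.9681 ≈ 0.537271 m.
The two errors are perpendicular, so the maximum displacement is √(0.555² + 0.537271²) ≈ 0.772454 m.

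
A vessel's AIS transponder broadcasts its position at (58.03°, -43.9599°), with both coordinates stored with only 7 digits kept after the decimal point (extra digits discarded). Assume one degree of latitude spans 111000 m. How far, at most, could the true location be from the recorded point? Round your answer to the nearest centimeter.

Truncating at 7 decimal places can drop up to a full unit in the last place, so each coordinate may be off by as much as 1e-07°.
North–south component: 1e-07° × 111000 = 0.0111 m.
Longitude error → 1e-07 × 111000 × cos 58.03° = 1e-07 × 111000 × 0.5295 ≈ 0.00587717 m.
Worst case both components are at the extreme and orthogonal: √(0.0111² + 0.00587717²) ≈ 0.0125599 m.
That is 0.0125599 m = 1.256 cm.

1 centimeters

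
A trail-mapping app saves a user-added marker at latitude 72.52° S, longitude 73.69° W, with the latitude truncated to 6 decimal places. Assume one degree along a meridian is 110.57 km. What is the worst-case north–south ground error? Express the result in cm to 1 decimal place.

11.1 cm

Truncating at 6 decimal places can drop up to a full unit in the last place, so the latitude may be off by as much as 1e-06°.
So the N–S error is at most 1e-06 × 110570 = 0.11057 m.
That is 0.11057 m = 11.057 cm.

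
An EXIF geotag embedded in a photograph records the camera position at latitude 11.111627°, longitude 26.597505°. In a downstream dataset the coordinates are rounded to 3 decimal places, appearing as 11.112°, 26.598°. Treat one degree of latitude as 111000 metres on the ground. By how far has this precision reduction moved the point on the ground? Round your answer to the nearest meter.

68 meters

Δlat = 11.111627 − 11.112 = -0.000373°; Δlon = 26.597505 − 26.598 = -0.000495°.
N–S: -0.000373° × 111000 m/° = -41.403 m.
East–west at this latitude: -0.000495° × 111000 × cos 11.112° ≈ -0.000495 × 108919 = -53.9149 m.
Hypotenuse of the two orthogonal shifts: √(41.403² + 53.9149²) = 67.9781 m.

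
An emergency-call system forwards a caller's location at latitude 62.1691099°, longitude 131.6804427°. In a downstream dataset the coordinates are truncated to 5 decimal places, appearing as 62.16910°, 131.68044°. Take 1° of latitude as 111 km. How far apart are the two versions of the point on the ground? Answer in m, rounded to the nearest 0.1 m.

1.1 m

The latitude changed by +0.0000099° and the longitude by +0.0000027°.
N–S: 0.0000099° × 111000 m/° = 1.0989 m.
E–W at 62.1691°: 0.0000027° × 111000 × cos 62.1691° = 0.0000027 × 111000 × 0.4669 ≈ 0.139919 m.
Distance: √(1.0989² + 0.139919²) ≈ 1.10777 m.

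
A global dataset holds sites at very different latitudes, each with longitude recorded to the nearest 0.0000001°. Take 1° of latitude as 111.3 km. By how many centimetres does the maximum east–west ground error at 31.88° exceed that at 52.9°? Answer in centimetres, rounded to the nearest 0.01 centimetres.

Rounding to 7 decimal places leaves the longitude within ±5e-08° of the true value.
Error at 31.88° = 5e-08° × 111300 × cos 31.88° ≈ 0.005565 × 0.8492 = 0.0047256 m.
Error at 52.9° = 5e-08° × 111300 × cos 52.9° ≈ 0.005565 × 0.6032 = 0.0033569 m.
So the lower-latitude error exceeds the higher by 0.0047256 − 0.0033569 = 0.0013687 m.
That is 0.0013687 m = 0.13687 cm.

0.14 centimetres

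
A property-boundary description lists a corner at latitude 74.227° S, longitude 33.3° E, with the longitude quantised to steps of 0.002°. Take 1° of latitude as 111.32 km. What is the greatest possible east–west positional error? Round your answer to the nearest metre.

With a 0.002° grid the true value lies within half a step, ±0.002°/2 = ±0.001°, of the stored one.
One degree of longitude at 74.227° is 111320 × cos 74.227° ≈ 111320 × 0.2718 = 30259.8 m.
East–west error: 0.001° × 30259.8 m/° ≈ 30.2598 m.

30 metres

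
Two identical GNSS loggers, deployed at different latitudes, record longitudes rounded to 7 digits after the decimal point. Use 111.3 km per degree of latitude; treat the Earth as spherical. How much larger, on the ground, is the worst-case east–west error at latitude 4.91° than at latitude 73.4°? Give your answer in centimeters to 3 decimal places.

0.395 centimeters

Rounding to 7 decimal places leaves the longitude within ±5e-08° of the true value.
Error at 4.91° = 5e-08° × 111300 × cos 4.91° ≈ 0.005565 × 0.9963 = 0.0055446 m.
At 73.4°: 5e-08° × 111300 × cos 73.4° = 5e-08 × 111300 × 0.2857 ≈ 0.0015899 m.
So the lower-latitude error exceeds the higher by 0.0055446 − 0.0015899 = 0.0039547 m.
That is 0.00395472 m = 0.39547 cm.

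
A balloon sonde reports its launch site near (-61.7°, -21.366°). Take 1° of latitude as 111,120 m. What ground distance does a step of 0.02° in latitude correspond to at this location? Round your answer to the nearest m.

2222 m

0.02° × 111120 m/° = 2222.4 m.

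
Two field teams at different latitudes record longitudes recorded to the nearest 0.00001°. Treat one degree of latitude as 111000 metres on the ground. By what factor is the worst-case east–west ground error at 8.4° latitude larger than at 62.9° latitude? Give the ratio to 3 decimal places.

2.172

Rounding to 5 decimal places leaves the longitude within ±5e-06° of the true value.
At 8.4°: 5e-06° × 111000 × cos 8.4° = 5e-06 × 111000 × 0.9893 ≈ 0.54905 m.
Error at 62.9° = 5e-06° × 111000 × cos 62.9° ≈ 0.555 × 0.4555 = 0.25283 m.
Ratio: 0.54905 / 0.25283 = cos 8.4° / cos 62.9° ≈ 2.1716.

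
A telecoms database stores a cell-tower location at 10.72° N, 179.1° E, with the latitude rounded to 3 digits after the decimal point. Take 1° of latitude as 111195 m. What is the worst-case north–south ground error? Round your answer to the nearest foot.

182 feet

Rounding to 3 decimal places leaves the latitude within ±0.0005° of the true value.
North–south distance: 0.0005° × 111195 m/° = 55.5975 m.
Converting: 55.5975 m × 3.2808 ft/m ≈ 182.41 ft.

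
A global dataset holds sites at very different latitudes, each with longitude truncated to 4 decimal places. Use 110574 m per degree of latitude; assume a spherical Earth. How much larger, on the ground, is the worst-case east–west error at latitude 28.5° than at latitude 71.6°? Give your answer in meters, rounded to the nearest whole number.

6 meters

Truncating at 4 decimal places can drop up to a full unit in the last place, so the longitude may be off by as much as 0.0001°.
Error at 28.5° = 0.0001° × 110574 × cos 28.5° ≈ 11.057 × 0.8788 = 9.7174 m.
Error at 71.6° = 0.0001° × 110574 × cos 71.6° ≈ 11.057 × 0.3156 = 3.4903 m.
So the lower-latitude error exceeds the higher by 9.7174 − 3.4903 = 6.2272 m.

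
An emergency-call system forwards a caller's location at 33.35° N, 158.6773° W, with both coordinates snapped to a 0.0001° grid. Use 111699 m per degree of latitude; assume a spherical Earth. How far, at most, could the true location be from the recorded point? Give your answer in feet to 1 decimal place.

With a 0.0001° grid the true value lies within half a step, ±0.0001°/2 = ±5e-05°, of the stored one.
North–south component: 5e-05° × 111699 = 5.58495 m.
E–W at 33.35°: 5e-05° × 111699 × cos 33.35° = 5e-05 × 111699 × 0.8353 ≈ 4.66526 m.
Combining orthogonally: (5.58495² + 4.66526²)^½ ≈ 7.27711 m.
Converting: 7.27711 m × 3.2808 ft/m ≈ 23.875 ft.

23.9 feet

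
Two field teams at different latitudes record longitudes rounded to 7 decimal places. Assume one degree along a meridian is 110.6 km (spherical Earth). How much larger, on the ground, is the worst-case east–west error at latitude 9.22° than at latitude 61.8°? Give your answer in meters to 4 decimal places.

Rounding to 7 decimal places leaves the longitude within ±5e-08° of the true value.
At 9.22°: 5e-08° × 110600 × cos 9.22° = 5e-08 × 110600 × 0.9871 ≈ 0.0054586 m.
At 61.8°: 5e-08° × 110600 × cos 61.8° = 5e-08 × 110600 × 0.4726 ≈ 0.0026132 m.
Difference: 0.0054586 − 0.0026132 = 0.0028453 m.

0.0028 meters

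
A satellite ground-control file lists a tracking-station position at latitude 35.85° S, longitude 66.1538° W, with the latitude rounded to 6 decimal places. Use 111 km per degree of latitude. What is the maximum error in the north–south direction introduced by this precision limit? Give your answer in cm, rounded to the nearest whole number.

6 cm

Rounding to 6 decimal places leaves the latitude within ±5e-07° of the true value.
North–south distance: 5e-07° × 111000 m/° = 0.0555 m.
That is 0.0555 m = 5.55 cm.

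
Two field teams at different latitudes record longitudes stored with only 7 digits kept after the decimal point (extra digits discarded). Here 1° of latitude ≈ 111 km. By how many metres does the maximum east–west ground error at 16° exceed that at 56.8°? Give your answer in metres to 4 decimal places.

0.0046 metres

Truncating at 7 decimal places can drop up to a full unit in the last place, so the longitude may be off by as much as 1e-07°.
Error at 16° = 1e-07° × 111000 × cos 16° ≈ 0.0111 × 0.9613 = 0.01067 m.
Error at 56.8° = 1e-07° × 111000 × cos 56.8° ≈ 0.0111 × 0.5476 = 0.006078 m.
So the lower-latitude error exceeds the higher by 0.01067 − 0.006078 = 0.0045921 m.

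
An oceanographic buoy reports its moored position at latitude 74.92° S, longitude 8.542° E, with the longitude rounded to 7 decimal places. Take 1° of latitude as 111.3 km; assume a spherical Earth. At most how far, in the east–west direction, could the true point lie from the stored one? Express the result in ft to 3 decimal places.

0.005 ft

Rounding to 7 decimal places leaves the longitude within ±5e-08° of the true value.
At latitude 74.92° a degree of longitude spans 111300 m × cos 74.92° = 111300 × 0.2602 ≈ 28956.6 m.
East–west error: 5e-08° × 28956.6 m/° ≈ 0.00144783 m.
Converting: 0.00144783 m × 3.2808 ft/m ≈ 0.0047501 ft.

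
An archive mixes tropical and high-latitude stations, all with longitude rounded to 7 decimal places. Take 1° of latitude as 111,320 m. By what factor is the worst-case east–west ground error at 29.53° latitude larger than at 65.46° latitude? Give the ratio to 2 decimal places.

Rounding to 7 decimal places leaves the longitude within ±5e-08° of the true value.
At 29.53°: 5e-08° × 111320 × cos 29.53° = 5e-08 × 111320 × 0.8701 ≈ 0.004843 m.
At 65.46°: 5e-08° × 111320 × cos 65.46° = 5e-08 × 111320 × 0.4153 ≈ 0.0023117 m.
The ratio reduces to cos 29.53° / cos 65.46° = 0.8701/0.4153 ≈ 2.0950.

2.09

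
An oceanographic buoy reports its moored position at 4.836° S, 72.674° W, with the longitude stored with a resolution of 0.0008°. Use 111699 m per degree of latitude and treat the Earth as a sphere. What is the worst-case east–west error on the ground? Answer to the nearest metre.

With a 0.0008° grid the true value lies within half a step, ±0.0008°/2 = ±0.0004°, of the stored one.
One degree of longitude at 4.836° is 111699 × cos 4.836° ≈ 111699 × 0.9964 = 111301 m.
East–west error: 0.0004° × 111301 m/° ≈ 44.5205 m.

45 metres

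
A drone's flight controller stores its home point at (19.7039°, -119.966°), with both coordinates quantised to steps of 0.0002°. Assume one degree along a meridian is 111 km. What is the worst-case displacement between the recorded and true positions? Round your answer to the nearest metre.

15 metres

With a 0.0002° grid the true value lies within half a step, ±0.0002°/2 = ±0.0001°, of the stored one.
North–south component: 0.0001° × 111000 = 11.1 m.
East–west component at 19.7039°: 0.0001° × 111000 × cos 19.7039° ≈ 0.0001 × 104501 ≈ 10.4501 m.
Combining orthogonally: (11.1² + 10.4501²)^½ ≈ 15.2451 m.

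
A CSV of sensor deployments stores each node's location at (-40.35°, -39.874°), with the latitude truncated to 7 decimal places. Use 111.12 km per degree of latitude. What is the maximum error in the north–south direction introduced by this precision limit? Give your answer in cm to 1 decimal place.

Truncating at 7 decimal places can drop up to a full unit in the last place, so the latitude may be off by as much as 1e-07°.
So the N–S error is at most 1e-07 × 111120 = 0.011112 m.
That is 0.011112 m = 1.1112 cm.

1.1 cm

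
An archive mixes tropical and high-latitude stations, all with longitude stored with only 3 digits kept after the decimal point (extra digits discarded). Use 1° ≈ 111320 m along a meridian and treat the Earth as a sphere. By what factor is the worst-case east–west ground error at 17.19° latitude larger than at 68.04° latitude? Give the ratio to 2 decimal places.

2.55

Truncating at 3 decimal places can drop up to a full unit in the last place, so the longitude may be off by as much as 0.001°.
Error at 17.19° = 0.001° × 111320 × cos 17.19° ≈ 111.32 × 0.9553 = 106.35 m.
Error at 68.04° = 0.001° × 111320 × cos 68.04° ≈ 111.32 × 0.3740 = 41.629 m.
The ratio reduces to cos 17.19° / cos 68.04° = 0.9553/0.3740 ≈ 2.5546.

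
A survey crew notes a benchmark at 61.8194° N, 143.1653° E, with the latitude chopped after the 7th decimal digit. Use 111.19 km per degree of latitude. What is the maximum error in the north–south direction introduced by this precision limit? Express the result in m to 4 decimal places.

Truncating at 7 decimal places can drop up to a full unit in the last place, so the latitude may be off by as much as 1e-07°.
So the N–S error is at most 1e-07 × 111190 = 0.011119 m.

0.0111 m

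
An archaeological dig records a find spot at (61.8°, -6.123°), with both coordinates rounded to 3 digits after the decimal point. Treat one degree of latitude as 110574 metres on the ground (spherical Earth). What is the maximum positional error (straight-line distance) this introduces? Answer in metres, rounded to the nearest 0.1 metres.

61.1 metres

Rounding to 3 decimal places leaves each coordinate within ±0.0005° of the true value.
Latitude error → 0.0005 × 110574 = 55.287 m along the meridian.
Longitude error → 0.0005 × 110574 × cos 61.8° = 0.0005 × 110574 × 0.4726 ≈ 26.1259 m.
Worst case both components are at the extreme and orthogonal: √(55.287² + 26.1259²) ≈ 61.1491 m.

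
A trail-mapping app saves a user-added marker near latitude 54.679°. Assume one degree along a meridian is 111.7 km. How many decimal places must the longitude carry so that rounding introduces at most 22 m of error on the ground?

At 54.679° one degree of longitude covers 111700 × cos 54.679° ≈ 111700 × 0.5782 ≈ 64580.1 m.
Rounding to N decimal places gives at most 0.5 × 10⁻ᴺ degrees of error, i.e. 0.5 × 10⁻ᴺ × 64580.1 m.
Setting 32290.1 × 10⁻ᴺ ≤ 22 gives 10ᴺ ≥ 1468, i.e. N ≥ 3.17.
N = 3 would give 32.3 m (too coarse); N = 4 gives 3.23 m ≤ 22 m.

4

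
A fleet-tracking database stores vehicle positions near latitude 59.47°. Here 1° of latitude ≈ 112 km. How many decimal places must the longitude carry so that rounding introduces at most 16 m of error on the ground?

At 59.47° one degree of longitude covers 112000 × cos 59.47° ≈ 112000 × 0.5080 ≈ 56894.8 m.
Rounding to N decimal places gives at most 0.5 × 10⁻ᴺ degrees of error, i.e. 0.5 × 10⁻ᴺ × 56894.8 m.
Need 0.5 × 56894.8 × 10⁻ᴺ ≤ 16 → 10⁻ᴺ ≤ 5.624e-04, so N ≥ 3.25.
N = 3 would give 28.4 m (too coarse); N = 4 gives 2.84 m ≤ 16 m.

4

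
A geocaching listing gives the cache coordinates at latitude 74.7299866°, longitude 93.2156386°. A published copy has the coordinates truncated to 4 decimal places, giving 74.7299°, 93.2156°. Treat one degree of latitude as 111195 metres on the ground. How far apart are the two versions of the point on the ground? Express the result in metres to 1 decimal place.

The latitude changed by +0.0000866° and the longitude by +0.0000386°.
N–S: 0.0000866° × 111195 m/° = 9.62949 m.
E–W at 74.7299°: 0.0000386° × 111195 × cos 74.7299° = 0.0000386 × 111195 × 0.2634 ≈ 1.13042 m.
Distance: √(9.62949² + 1.13042²) ≈ 9.69561 m.

9.7 metres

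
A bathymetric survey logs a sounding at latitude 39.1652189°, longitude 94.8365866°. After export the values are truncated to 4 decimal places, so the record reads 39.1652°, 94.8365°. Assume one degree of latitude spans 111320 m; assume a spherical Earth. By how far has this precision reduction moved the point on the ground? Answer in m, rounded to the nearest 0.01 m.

7.76 m

Δlat = 39.1652189 − 39.1652 = +0.0000189°; Δlon = 94.8365866 − 94.8365 = +0.0000866°.
North–south shift: 0.0000189 × 111320 = 2.10395 m.
E–W at 39.1652°: 0.0000866° × 111320 × cos 39.1652° = 0.0000866 × 111320 × 0.7753 ≈ 7.47441 m.
Combined displacement = (2.10395² + 7.47441²)^½ ≈ 7.76488 m.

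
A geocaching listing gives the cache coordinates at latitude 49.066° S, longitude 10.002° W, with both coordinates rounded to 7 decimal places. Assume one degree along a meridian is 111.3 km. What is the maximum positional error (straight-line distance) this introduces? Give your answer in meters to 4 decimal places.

Rounding to 7 decimal places leaves each coordinate within ±5e-08° of the true value.
North–south component: 5e-08° × 111300 = 0.005565 m.
East–west component at 49.066°: 5e-08° × 111300 × cos 49.066° ≈ 5e-08 × 72922.6 ≈ 0.00364613 m.
Worst case both components are at the extreme and orthogonal: √(0.005565² + 0.00364613²) ≈ 0.00665308 m.

0.0067 meters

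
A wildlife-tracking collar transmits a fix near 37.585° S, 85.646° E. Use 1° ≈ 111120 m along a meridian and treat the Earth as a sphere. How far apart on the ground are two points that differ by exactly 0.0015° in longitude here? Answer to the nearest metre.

One degree of longitude here spans 111120 × cos 37.585° = 111120 × 0.7924 ≈ 88057 m; 0.0015° of that is 132.085 m.

132 metres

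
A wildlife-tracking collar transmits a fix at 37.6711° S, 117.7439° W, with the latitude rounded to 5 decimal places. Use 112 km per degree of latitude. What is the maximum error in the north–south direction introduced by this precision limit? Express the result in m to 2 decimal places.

Rounding to 5 decimal places leaves the latitude within ±5e-06° of the true value.
Along the meridian that is 5e-06° × 112000 m/° = 0.56 m.

0.56 m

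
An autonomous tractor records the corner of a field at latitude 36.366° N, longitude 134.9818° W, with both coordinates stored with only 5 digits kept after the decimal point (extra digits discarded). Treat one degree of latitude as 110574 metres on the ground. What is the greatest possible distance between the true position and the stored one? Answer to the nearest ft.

Truncating at 5 decimal places can drop up to a full unit in the last place, so each coordinate may be off by as much as 1e-05°.
N–S: 1e-05° × 110574 m/° = 1.10574 m.
Longitude error → 1e-05 × 110574 × cos 36.366° = 1e-05 × 110574 × 0.8052 ≈ 0.890392 m.
Combining orthogonally: (1.10574² + 0.890392²)^½ ≈ 1.41967 m.
Converting: 1.41967 m × 3.2808 ft/m ≈ 4.6577 ft.

5 ft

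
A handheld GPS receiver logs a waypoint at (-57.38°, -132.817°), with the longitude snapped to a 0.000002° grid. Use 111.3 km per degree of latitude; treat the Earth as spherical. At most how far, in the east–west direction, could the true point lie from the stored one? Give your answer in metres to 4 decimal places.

0.0600 metres

With a 0.000002° grid the true value lies within half a step, ±0.000002°/2 = ±1e-06°, of the stored one.
Parallels shrink by cos φ, so at 57.38° a degree of longitude is 111300 × 0.5391 ≈ 59997.9 m.
So at most 1e-06° × 59997.9 ≈ 0.0599979 m east–west.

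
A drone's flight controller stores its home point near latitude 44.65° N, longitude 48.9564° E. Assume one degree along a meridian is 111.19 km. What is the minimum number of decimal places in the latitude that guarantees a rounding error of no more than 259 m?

3 decimal places

One degree of latitude covers 111190 m.
Rounding to N decimal places gives at most 0.5 × 10⁻ᴺ degrees of error, i.e. 0.5 × 10⁻ᴺ × 111190 m.
Setting 55595 × 10⁻ᴺ ≤ 259 gives 10ᴺ ≥ 214.7, i.e. N ≥ 2.33.
So 3 decimal places suffice (55.6 m); 2 would allow up to 556 m.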